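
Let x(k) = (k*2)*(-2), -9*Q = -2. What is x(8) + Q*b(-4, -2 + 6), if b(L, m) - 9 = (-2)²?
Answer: -262/9 ≈ -29.111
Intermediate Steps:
Q = 2/9 (Q = -⅑*(-2) = 2/9 ≈ 0.22222)
b(L, m) = 13 (b(L, m) = 9 + (-2)² = 9 + 4 = 13)
x(k) = -4*k (x(k) = (2*k)*(-2) = -4*k)
x(8) + Q*b(-4, -2 + 6) = -4*8 + (2/9)*13 = -32 + 26/9 = -262/9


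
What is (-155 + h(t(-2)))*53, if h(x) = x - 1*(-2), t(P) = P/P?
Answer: -8056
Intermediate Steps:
t(P) = 1
h(x) = 2 + x (h(x) = x + 2 = 2 + x)
(-155 + h(t(-2)))*53 = (-155 + (2 + 1))*53 = (-155 + 3)*53 = -152*53 = -8056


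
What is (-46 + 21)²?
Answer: 625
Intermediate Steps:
(-46 + 21)² = (-25)² = 625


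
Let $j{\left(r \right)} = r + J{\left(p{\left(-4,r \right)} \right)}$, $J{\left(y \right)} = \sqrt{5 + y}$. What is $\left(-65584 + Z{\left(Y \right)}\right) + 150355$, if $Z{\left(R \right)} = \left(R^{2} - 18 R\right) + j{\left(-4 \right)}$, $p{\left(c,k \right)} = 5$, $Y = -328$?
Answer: $198255 + \sqrt{10} \approx 1.9826 \cdot 10^{5}$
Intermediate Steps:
$j{\left(r \right)} = r + \sqrt{10}$ ($j{\left(r \right)} = r + \sqrt{5 + 5} = r + \sqrt{10}$)
$Z{\left(R \right)} = -4 + \sqrt{10} + R^{2} - 18 R$ ($Z{\left(R \right)} = \left(R^{2} - 18 R\right) - \left(4 - \sqrt{10}\right) = -4 + \sqrt{10} + R^{2} - 18 R$)
$\left(-65584 + Z{\left(Y \right)}\right) + 150355 = \left(-65584 + \left(-4 + \sqrt{10} + \left(-328\right)^{2} - -5904\right)\right) + 150355 = \left(-65584 + \left(-4 + \sqrt{10} + 107584 + 5904\right)\right) + 150355 = \left(-65584 + \left(113484 + \sqrt{10}\right)\right) + 150355 = \left(47900 + \sqrt{10}\right) + 150355 = 198255 + \sqrt{10}$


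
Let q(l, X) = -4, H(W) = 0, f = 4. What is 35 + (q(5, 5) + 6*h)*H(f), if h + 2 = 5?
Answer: 35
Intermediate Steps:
h = 3 (h = -2 + 5 = 3)
35 + (q(5, 5) + 6*h)*H(f) = 35 + (-4 + 6*3)*0 = 35 + (-4 + 18)*0 = 35 + 14*0 = 35 + 0 = 35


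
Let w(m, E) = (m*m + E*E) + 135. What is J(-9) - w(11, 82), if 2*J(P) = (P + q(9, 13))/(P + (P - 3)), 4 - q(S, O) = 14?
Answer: -293141/42 ≈ -6979.5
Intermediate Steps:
w(m, E) = 135 + E² + m² (w(m, E) = (m² + E²) + 135 = (E² + m²) + 135 = 135 + E² + m²)
q(S, O) = -10 (q(S, O) = 4 - 1*14 = 4 - 14 = -10)
J(P) = (-10 + P)/(2*(-3 + 2*P)) (J(P) = ((P - 10)/(P + (P - 3)))/2 = ((-10 + P)/(P + (-3 + P)))/2 = ((-10 + P)/(-3 + 2*P))/2 = (-10 + P)/(2*(-3 + 2*P)))
J(-9) - w(11, 82) = (-10 - 9)/(2*(-3 + 2*(-9))) - (135 + 82² + 11²) = (½)*(-19)/(-3 - 18) - (135 + 6724 + 121) = (½)*(-19)/(-21) - 1*6980 = (½)*(-1/21)*(-19) - 6980 = 19/42 - 6980 = -293141/42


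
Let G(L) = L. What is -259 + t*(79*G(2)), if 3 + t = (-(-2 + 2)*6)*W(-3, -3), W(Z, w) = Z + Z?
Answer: -733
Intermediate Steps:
W(Z, w) = 2*Z
t = -3 (t = -3 + (-(-2 + 2)*6)*(2*(-3)) = -3 + (-1*0*6)*(-6) = -3 + (0*6)*(-6) = -3 + 0*(-6) = -3 + 0 = -3)
-259 + t*(79*G(2)) = -259 - 237*2 = -259 - 3*158 = -259 - 474 = -733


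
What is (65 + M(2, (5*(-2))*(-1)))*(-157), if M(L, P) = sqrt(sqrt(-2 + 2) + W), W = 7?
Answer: -10205 - 157*sqrt(7) ≈ -10620.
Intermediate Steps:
M(L, P) = sqrt(7) (M(L, P) = sqrt(sqrt(-2 + 2) + 7) = sqrt(sqrt(0) + 7) = sqrt(0 + 7) = sqrt(7))
(65 + M(2, (5*(-2))*(-1)))*(-157) = (65 + sqrt(7))*(-157) = -10205 - 157*sqrt(7)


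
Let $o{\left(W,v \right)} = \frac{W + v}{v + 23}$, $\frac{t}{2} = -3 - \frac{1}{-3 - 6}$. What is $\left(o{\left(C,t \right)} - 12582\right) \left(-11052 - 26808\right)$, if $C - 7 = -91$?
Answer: $\frac{14773108296}{31} \approx 4.7655 \cdot 10^{8}$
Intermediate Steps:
$C = -84$ ($C = 7 - 91 = -84$)
$t = - \frac{52}{9}$ ($t = 2 \left(-3 - \frac{1}{-3 - 6}\right) = 2 \left(-3 - \frac{1}{-9}\right) = 2 \left(-3 - - \frac{1}{9}\right) = 2 \left(-3 + \frac{1}{9}\right) = 2 \left(- \frac{26}{9}\right) = - \frac{52}{9} \approx -5.7778$)
$o{\left(W,v \right)} = \frac{W + v}{23 + v}$
$\left(o{\left(C,t \right)} - 12582\right) \left(-11052 - 26808\right) = \left(\frac{-84 - \frac{52}{9}}{23 - \frac{52}{9}} - 12582\right) \left(-11052 - 26808\right) = \left(\frac{1}{\frac{155}{9}} \left(- \frac{808}{9}\right) - 12582\right) \left(-37860\right) = \left(\frac{9}{155} \left(- \frac{808}{9}\right) - 12582\right) \left(-37860\right) = \left(- \frac{808}{155} - 12582\right) \left(-37860\right) = \left(- \frac{1951018}{155}\right) \left(-37860\right) = \frac{14773108296}{31}$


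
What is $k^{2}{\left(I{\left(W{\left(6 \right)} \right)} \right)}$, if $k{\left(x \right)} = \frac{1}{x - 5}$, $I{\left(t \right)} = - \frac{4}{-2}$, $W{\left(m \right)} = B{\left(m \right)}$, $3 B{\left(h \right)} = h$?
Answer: $\frac{1}{9} \approx 0.11111$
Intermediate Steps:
$B{\left(h \right)} = \frac{h}{3}$
$W{\left(m \right)} = \frac{m}{3}$
$I{\left(t \right)} = 2$ ($I{\left(t \right)} = \left(-4\right) \left(- \frac{1}{2}\right) = 2$)
$k{\left(x \right)} = \frac{1}{-5 + x}$
$k^{2}{\left(I{\left(W{\left(6 \right)} \right)} \right)} = \left(\frac{1}{-5 + 2}\right)^{2} = \left(\frac{1}{-3}\right)^{2} = \left(- \frac{1}{3}\right)^{2} = \frac{1}{9}$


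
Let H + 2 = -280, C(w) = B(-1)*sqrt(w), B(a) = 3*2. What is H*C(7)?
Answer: -1692*sqrt(7) ≈ -4476.6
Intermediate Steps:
B(a) = 6
C(w) = 6*sqrt(w)
H = -282 (H = -2 - 280 = -282)
H*C(7) = -1692*sqrt(7)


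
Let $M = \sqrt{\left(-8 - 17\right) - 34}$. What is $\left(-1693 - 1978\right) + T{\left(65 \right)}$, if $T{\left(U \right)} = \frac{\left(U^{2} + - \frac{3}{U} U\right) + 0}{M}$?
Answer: $-3671 - \frac{4222 i \sqrt{59}}{59} \approx -3671.0 - 549.66 i$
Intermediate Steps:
$M = i \sqrt{59}$ ($M = \sqrt{-25 - 34} = \sqrt{-59} = i \sqrt{59} \approx 7.6811 i$)
$T{\left(U \right)} = - \frac{i \sqrt{59} \left(-3 + U^{2}\right)}{59}$ ($T{\left(U \right)} = \frac{\left(U^{2} + - \frac{3}{U} U\right) + 0}{i \sqrt{59}} = \left(\left(U^{2} - 3\right) + 0\right) \left(- \frac{i \sqrt{59}}{59}\right) = \left(\left(-3 + U^{2}\right) + 0\right) \left(- \frac{i \sqrt{59}}{59}\right) = \left(-3 + U^{2}\right) \left(- \frac{i \sqrt{59}}{59}\right) = - \frac{i \sqrt{59} \left(-3 + U^{2}\right)}{59}$)
$\left(-1693 - 1978\right) + T{\left(65 \right)} = \left(-1693 - 1978\right) + \frac{i \sqrt{59} \left(3 - 65^{2}\right)}{59} = \left(-1693 - 1978\right) + \frac{i \sqrt{59} \left(3 - 4225\right)}{59} = -3671 + \frac{i \sqrt{59} \left(3 - 4225\right)}{59} = -3671 + \frac{1}{59} i \sqrt{59} \left(-4222\right) = -3671 - \frac{4222 i \sqrt{59}}{59}$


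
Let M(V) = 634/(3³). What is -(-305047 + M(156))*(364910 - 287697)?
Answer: 635898085255/27 ≈ 2.3552e+10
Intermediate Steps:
M(V) = 634/27
-(-305047 + M(156))*(364910 - 287697) = -(-305047 + 634/27)*(364910 - 287697) = -(-8235635)*77213/27 = -1*(-635898085255/27) = 635898085255/27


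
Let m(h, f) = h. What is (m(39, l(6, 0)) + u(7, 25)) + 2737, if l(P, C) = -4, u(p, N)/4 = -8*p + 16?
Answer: 2616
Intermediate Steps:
u(p, N) = 64 - 32*p (u(p, N) = 4*(-8*p + 16) = 4*(16 - 8*p) = 64 - 32*p)
(m(39, l(6, 0)) + u(7, 25)) + 2737 = (39 + (64 - 32*7)) + 2737 = (39 + (64 - 224)) + 2737 = (39 - 160) + 2737 = -121 + 2737 = 2616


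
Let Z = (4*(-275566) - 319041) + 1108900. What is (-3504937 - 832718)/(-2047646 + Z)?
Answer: 4337655/2360051 ≈ 1.8379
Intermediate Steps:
Z = -312405 (Z = (-1102264 - 319041) + 1108900 = -1421305 + 1108900 = -312405)
(-3504937 - 832718)/(-2047646 + Z) = (-3504937 - 832718)/(-2047646 - 312405) = -4337655/(-2360051) = -4337655*(-1/2360051) = 4337655/2360051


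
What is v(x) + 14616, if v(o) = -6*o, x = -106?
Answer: 15252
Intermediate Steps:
v(x) + 14616 = -6*(-106) + 14616 = 636 + 14616 = 15252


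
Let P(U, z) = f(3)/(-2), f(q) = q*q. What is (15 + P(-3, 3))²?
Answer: 441/4 ≈ 110.25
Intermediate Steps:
f(q) = q²
P(U, z) = -9/2 (P(U, z) = 3²/(-2) = 9*(-½) = -9/2)
(15 + P(-3, 3))² = (15 - 9/2)² = (21/2)² = 441/4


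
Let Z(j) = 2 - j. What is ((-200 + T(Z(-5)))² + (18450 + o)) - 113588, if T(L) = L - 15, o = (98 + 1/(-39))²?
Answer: -64300313/1521 ≈ -42275.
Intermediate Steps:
o = 14600041/1521 (o = (98 - 1/39)² = (3821/39)² = 14600041/1521 ≈ 9599.0)
T(L) = -15 + L
((-200 + T(Z(-5)))² + (18450 + o)) - 113588 = ((-200 + (-15 + (2 - 1*(-5))))² + (18450 + 14600041/1521)) - 113588 = ((-200 + (-15 + (2 + 5)))² + 42662491/1521) - 113588 = ((-200 + (-15 + 7))² + 42662491/1521) - 113588 = ((-200 - 8)² + 42662491/1521) - 113588 = ((-208)² + 42662491/1521) - 113588 = (43264 + 42662491/1521) - 113588 = 108467035/1521 - 113588 = -64300313/1521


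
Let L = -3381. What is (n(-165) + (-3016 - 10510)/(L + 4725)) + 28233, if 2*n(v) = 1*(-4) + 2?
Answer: 18965141/672 ≈ 28222.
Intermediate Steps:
n(v) = -1 (n(v) = (1*(-4) + 2)/2 = (-4 + 2)/2 = (1/2)*(-2) = -1)
(n(-165) + (-3016 - 10510)/(L + 4725)) + 28233 = (-1 + (-3016 - 10510)/(-3381 + 4725)) + 28233 = (-1 - 13526/1344) + 28233 = (-1 - 13526*1/1344) + 28233 = (-1 - 6763/672) + 28233 = -7435/672 + 28233 = 18965141/672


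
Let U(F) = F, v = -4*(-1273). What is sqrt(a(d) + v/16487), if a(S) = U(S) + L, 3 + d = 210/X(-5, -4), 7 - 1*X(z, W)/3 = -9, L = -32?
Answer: I*sqrt(131849143946)/65948 ≈ 5.506*I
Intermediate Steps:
v = 5092
X(z, W) = 48 (X(z, W) = 21 - 3*(-9) = 21 + 27 = 48)
d = 11/8 (d = -3 + 210/48 = -3 + 210*(1/48) = -3 + 35/8 = 11/8 ≈ 1.3750)
a(S) = -32 + S (a(S) = S - 32 = -32 + S)
sqrt(a(d) + v/16487) = sqrt((-32 + 11/8) + 5092/16487) = sqrt(-245/8 + 5092*(1/16487)) = sqrt(-245/8 + 5092/16487) = sqrt(-3998579/131896) = I*sqrt(131849143946)/65948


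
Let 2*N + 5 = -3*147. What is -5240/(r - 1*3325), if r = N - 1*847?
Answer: 1048/879 ≈ 1.1923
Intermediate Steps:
N = -223 (N = -5/2 + (-3*147)/2 = -5/2 + (½)*(-441) = -5/2 - 441/2 = -223)
r = -1070 (r = -223 - 1*847 = -223 - 847 = -1070)
-5240/(r - 1*3325) = -5240/(-1070 - 1*3325) = -5240/(-1070 - 3325) = -5240/(-4395) = -5240*(-1/4395) = 1048/879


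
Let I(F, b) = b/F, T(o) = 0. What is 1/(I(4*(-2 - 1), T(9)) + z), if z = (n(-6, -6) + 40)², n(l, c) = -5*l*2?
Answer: 1/10000 ≈ 0.00010000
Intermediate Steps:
n(l, c) = -10*l
z = 10000 (z = (-10*(-6) + 40)² = (60 + 40)² = 100² = 10000)
1/(I(4*(-2 - 1), T(9)) + z) = 1/(0/((4*(-2 - 1))) + 10000) = 1/(0/((4*(-3))) + 10000) = 1/(0/(-12) + 10000) = 1/(0*(-1/12) + 10000) = 1/(0 + 10000) = 1/10000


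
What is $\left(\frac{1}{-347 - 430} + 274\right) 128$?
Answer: $\frac{27250816}{777} \approx 35072.0$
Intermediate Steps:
$\left(\frac{1}{-347 - 430} + 274\right) 128 = \left(\frac{1}{-777} + 274\right) 128 = \left(- \frac{1}{777} + 274\right) 128 = \frac{212897}{777} \cdot 128 = \frac{27250816}{777}$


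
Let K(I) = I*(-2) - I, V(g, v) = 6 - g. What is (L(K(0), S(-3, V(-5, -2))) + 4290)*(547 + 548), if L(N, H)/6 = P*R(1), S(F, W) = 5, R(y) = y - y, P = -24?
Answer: 4697550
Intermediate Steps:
R(y) = 0
K(I) = -3*I (K(I) = -2*I - I = -3*I)
L(N, H) = 0 (L(N, H) = 6*(-24*0) = 6*0 = 0)
(L(K(0), S(-3, V(-5, -2))) + 4290)*(547 + 548) = (0 + 4290)*(547 + 548) = 4290*1095 = 4697550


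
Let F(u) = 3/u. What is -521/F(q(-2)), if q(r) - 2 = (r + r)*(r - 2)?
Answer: -3126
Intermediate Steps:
q(r) = 2 + 2*r*(-2 + r) (q(r) = 2 + (r + r)*(r - 2) = 2 + (2*r)*(-2 + r) = 2 + 2*r*(-2 + r))
-521/F(q(-2)) = -521/(3/(2 - 4*(-2) + 2*(-2)**2)) = -521/(3/(2 + 8 + 2*4)) = -521/(3/(2 + 8 + 8)) = -521/(3/18) = -521/(3*(1/18)) = -521/1/6 = -521*6 = -3126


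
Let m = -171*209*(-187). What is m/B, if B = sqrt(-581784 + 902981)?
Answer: 6683193*sqrt(321197)/321197 ≈ 11792.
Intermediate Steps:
B = sqrt(321197) ≈ 566.74
m = 6683193 (m = -35739*(-187) = 6683193)
m/B = 6683193/(sqrt(321197)) = 6683193*(sqrt(321197)/321197) = 6683193*sqrt(321197)/321197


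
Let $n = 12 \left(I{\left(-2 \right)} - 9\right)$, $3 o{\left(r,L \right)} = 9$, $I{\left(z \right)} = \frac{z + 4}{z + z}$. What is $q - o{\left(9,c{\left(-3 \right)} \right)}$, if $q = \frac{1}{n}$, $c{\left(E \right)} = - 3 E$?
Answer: $- \frac{343}{114} \approx -3.0088$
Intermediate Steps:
$I{\left(z \right)} = \frac{4 + z}{2 z}$
$o{\left(r,L \right)} = 3$ ($o{\left(r,L \right)} = \frac{1}{3} \cdot 9 = 3$)
$n = -114$ ($n = 12 \left(\frac{4 - 2}{2 \left(-2\right)} - 9\right) = 12 \left(\frac{1}{2} \left(- \frac{1}{2}\right) 2 - 9\right) = 12 \left(- \frac{1}{2} - 9\right) = 12 \left(- \frac{19}{2}\right) = -114$)
$q = - \frac{1}{114}$ ($q = \frac{1}{-114} = - \frac{1}{114} \approx -0.0087719$)
$q - o{\left(9,c{\left(-3 \right)} \right)} = - \frac{1}{114} - 3 = - \frac{343}{114}$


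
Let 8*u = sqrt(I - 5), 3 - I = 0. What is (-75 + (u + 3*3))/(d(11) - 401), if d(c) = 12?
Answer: 66/389 - I*sqrt(2)/3112 ≈ 0.16967 - 0.00045444*I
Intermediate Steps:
I = 3 (I = 3 - 1*0 = 3 + 0 = 3)
u = I*sqrt(2)/8 (u = sqrt(3 - 5)/8 = sqrt(-2)/8 = (I*sqrt(2))/8 = I*sqrt(2)/8 ≈ 0.17678*I)
(-75 + (u + 3*3))/(d(11) - 401) = (-75 + (I*sqrt(2)/8 + 3*3))/(12 - 401) = (-75 + (I*sqrt(2)/8 + 9))/(-389) = (-75 + (9 + I*sqrt(2)/8))*(-1/389) = (-66 + I*sqrt(2)/8)*(-1/389) = 66/389 - I*sqrt(2)/3112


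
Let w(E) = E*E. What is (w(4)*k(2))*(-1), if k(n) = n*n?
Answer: -64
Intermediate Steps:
w(E) = E²
k(n) = n²
(w(4)*k(2))*(-1) = (4²*2²)*(-1) = (16*4)*(-1) = 64*(-1) = -64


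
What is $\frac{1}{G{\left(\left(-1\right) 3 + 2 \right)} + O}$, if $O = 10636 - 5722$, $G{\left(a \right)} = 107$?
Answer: $\frac{1}{5021} \approx 0.00019916$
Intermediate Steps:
$O = 4914$
$\frac{1}{G{\left(\left(-1\right) 3 + 2 \right)} + O} = \frac{1}{107 + 4914} = \frac{1}{5021}$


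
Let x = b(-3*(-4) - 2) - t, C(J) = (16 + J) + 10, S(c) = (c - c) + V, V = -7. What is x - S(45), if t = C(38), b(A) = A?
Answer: -47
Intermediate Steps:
S(c) = -7 (S(c) = (c - c) - 7 = 0 - 7 = -7)
C(J) = 26 + J
t = 64 (t = 26 + 38 = 64)
x = -54 (x = (-3*(-4) - 2) - 1*64 = (12 - 2) - 64 = 10 - 64 = -54)
x - S(45) = -54 - 1*(-7) = -54 + 7 = -47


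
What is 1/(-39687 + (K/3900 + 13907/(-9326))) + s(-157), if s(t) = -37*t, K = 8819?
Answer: 4192482333665677/721721871553 ≈ 5809.0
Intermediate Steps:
1/(-39687 + (K/3900 + 13907/(-9326))) + s(-157) = 1/(-39687 + (8819/3900 + 13907/(-9326))) - 37*(-157) = 1/(-39687 + (8819*(1/3900) + 13907*(-1/9326))) + 5809 = 1/(-39687 + (8819/3900 - 13907/9326)) + 5809 = 1/(-39687 + 14004347/18185700) + 5809 = 1/(-721721871553/18185700) + 5809 = -18185700/721721871553 + 5809 = 4192482333665677/721721871553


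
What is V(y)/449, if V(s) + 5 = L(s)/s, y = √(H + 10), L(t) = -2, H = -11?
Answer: -5/449 + 2*I/449 ≈ -0.011136 + 0.0044543*I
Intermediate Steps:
y = I (y = √(-11 + 10) = √(-1) = I ≈ 1.0*I)
V(s) = -5 - 2/s
V(y)/449 = (-5 - 2*(-I))/449 = (-5 - (-2)*I)*(1/449) = (-5 + 2*I)*(1/449) = -5/449 + 2*I/449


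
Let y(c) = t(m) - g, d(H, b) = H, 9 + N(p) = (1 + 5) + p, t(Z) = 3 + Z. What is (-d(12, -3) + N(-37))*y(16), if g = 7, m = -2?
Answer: 312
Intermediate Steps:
N(p) = -3 + p (N(p) = -9 + ((1 + 5) + p) = -9 + (6 + p) = -3 + p)
y(c) = -6 (y(c) = (3 - 2) - 1*7 = 1 - 7 = -6)
(-d(12, -3) + N(-37))*y(16) = (-1*12 + (-3 - 37))*(-6) = (-12 - 40)*(-6) = -52*(-6) = 312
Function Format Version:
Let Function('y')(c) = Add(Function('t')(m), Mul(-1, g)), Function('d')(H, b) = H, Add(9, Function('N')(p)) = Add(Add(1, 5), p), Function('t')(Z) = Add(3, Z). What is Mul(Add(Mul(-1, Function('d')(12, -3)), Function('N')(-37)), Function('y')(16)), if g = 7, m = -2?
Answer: 312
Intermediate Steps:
Function('N')(p) = Add(-3, p) (Function('N')(p) = Add(-9, Add(Add(1, 5), p)) = Add(-9, Add(6, p)) = Add(-3, p))
Function('y')(c) = -6 (Function('y')(c) = Add(Add(3, -2), Mul(-1, 7)) = Add(1, -7) = -6)
Mul(Add(Mul(-1, Function('d')(12, -3)), Function('N')(-37)), Function('y')(16)) = Mul(Add(Mul(-1, 12), Add(-3, -37)), -6) = Mul(Add(-12, -40), -6) = Mul(-52, -6) = 312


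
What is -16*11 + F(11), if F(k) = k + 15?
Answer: -150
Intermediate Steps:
F(k) = 15 + k
-16*11 + F(11) = -16*11 + (15 + 11) = -176 + 26 = -150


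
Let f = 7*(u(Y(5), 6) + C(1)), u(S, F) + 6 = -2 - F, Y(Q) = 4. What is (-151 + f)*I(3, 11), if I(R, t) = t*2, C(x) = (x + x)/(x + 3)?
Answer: -5401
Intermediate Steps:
u(S, F) = -8 - F (u(S, F) = -6 + (-2 - F) = -8 - F)
C(x) = 2*x/(3 + x) (C(x) = (2*x)/(3 + x) = 2*x/(3 + x))
I(R, t) = 2*t
f = -189/2 (f = 7*((-8 - 1*6) + 2*1/(3 + 1)) = 7*((-8 - 6) + 2*1/4) = 7*(-14 + 2*1*(¼)) = 7*(-14 + ½) = 7*(-27/2) = -189/2 ≈ -94.500)
(-151 + f)*I(3, 11) = (-151 - 189/2)*(2*11) = -491/2*22 = -5401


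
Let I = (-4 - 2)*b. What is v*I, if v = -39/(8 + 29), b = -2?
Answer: -468/37 ≈ -12.649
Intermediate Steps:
v = -39/37 ≈ -1.0541
I = 12 (I = (-4 - 2)*(-2) = -6*(-2) = 12)
v*I = -39/37*12 = -468/37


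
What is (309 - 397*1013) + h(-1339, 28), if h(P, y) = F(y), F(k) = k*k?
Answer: -401068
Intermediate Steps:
F(k) = k²
h(P, y) = y²
(309 - 397*1013) + h(-1339, 28) = (309 - 397*1013) + 28² = (309 - 402161) + 784 = -401852 + 784 = -401068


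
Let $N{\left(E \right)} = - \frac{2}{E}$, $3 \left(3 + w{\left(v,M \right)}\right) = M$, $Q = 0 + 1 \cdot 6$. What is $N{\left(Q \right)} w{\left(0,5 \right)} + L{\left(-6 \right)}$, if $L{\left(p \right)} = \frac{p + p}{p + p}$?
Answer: $\frac{13}{9} \approx 1.4444$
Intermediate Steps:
$L{\left(p \right)} = 1$ ($L{\left(p \right)} = \frac{2 p}{2 p} = 2 p \frac{1}{2 p} = 1$)
$Q = 6$ ($Q = 0 + 6 = 6$)
$w{\left(v,M \right)} = -3 + \frac{M}{3}$
$N{\left(Q \right)} w{\left(0,5 \right)} + L{\left(-6 \right)} = - \frac{2}{6} \left(-3 + \frac{1}{3} \cdot 5\right) + 1 = \left(-2\right) \frac{1}{6} \left(-3 + \frac{5}{3}\right) + 1 = \left(- \frac{1}{3}\right) \left(- \frac{4}{3}\right) + 1 = \frac{4}{9} + 1 = \frac{13}{9}$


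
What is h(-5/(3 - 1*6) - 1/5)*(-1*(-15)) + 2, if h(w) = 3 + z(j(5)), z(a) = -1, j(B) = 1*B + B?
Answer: 32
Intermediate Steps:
j(B) = 2*B (j(B) = B + B = 2*B)
h(w) = 2 (h(w) = 3 - 1 = 2)
h(-5/(3 - 1*6) - 1/5)*(-1*(-15)) + 2 = 2*(-1*(-15)) + 2 = 2*15 + 2 = 30 + 2 = 32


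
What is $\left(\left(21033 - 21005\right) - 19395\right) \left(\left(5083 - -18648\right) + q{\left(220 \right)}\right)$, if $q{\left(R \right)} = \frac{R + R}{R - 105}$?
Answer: $- \frac{10572464667}{23} \approx -4.5967 \cdot 10^{8}$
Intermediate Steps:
$q{\left(R \right)} = \frac{2 R}{-105 + R}$
$\left(\left(21033 - 21005\right) - 19395\right) \left(\left(5083 - -18648\right) + q{\left(220 \right)}\right) = \left(\left(21033 - 21005\right) - 19395\right) \left(\left(5083 - -18648\right) + 2 \cdot 220 \frac{1}{-105 + 220}\right) = \left(\left(21033 - 21005\right) - 19395\right) \left(\left(5083 + 18648\right) + 2 \cdot 220 \cdot \frac{1}{115}\right) = \left(28 - 19395\right) \left(23731 + 2 \cdot 220 \cdot \frac{1}{115}\right) = - 19367 \left(23731 + \frac{88}{23}\right) = \left(-19367\right) \frac{545901}{23} = - \frac{10572464667}{23}$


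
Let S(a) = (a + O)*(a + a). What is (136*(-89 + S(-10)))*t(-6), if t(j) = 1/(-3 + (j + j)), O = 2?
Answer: -9656/15 ≈ -643.73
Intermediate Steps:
t(j) = 1/(-3 + 2*j)
S(a) = 2*a*(2 + a) (S(a) = (a + 2)*(a + a) = (2 + a)*(2*a) = 2*a*(2 + a))
(136*(-89 + S(-10)))*t(-6) = (136*(-89 + 2*(-10)*(2 - 10)))/(-3 + 2*(-6)) = (136*(-89 + 2*(-10)*(-8)))/(-3 - 12) = (136*(-89 + 160))/(-15) = (136*71)*(-1/15) = 9656*(-1/15) = -9656/15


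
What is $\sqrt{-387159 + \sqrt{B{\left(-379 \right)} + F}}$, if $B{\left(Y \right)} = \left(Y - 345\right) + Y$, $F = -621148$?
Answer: $\sqrt{-387159 + 21 i \sqrt{1411}} \approx 0.634 + 622.22 i$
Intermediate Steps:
$B{\left(Y \right)} = -345 + 2 Y$ ($B{\left(Y \right)} = \left(-345 + Y\right) + Y = -345 + 2 Y$)
$\sqrt{-387159 + \sqrt{B{\left(-379 \right)} + F}} = \sqrt{-387159 + \sqrt{\left(-345 + 2 \left(-379\right)\right) - 621148}} = \sqrt{-387159 + \sqrt{\left(-345 - 758\right) - 621148}} = \sqrt{-387159 + \sqrt{-1103 - 621148}} = \sqrt{-387159 + \sqrt{-622251}} = \sqrt{-387159 + 21 i \sqrt{1411}}$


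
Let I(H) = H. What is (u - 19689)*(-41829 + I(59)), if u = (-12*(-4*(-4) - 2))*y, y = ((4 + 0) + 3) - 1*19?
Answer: 738201210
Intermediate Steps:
y = -12 (y = (4 + 3) - 19 = 7 - 19 = -12)
u = 2016 (u = -12*(-4*(-4) - 2)*(-12) = -12*(16 - 2)*(-12) = -12*14*(-12) = -168*(-12) = 2016)
(u - 19689)*(-41829 + I(59)) = (2016 - 19689)*(-41829 + 59) = -17673*(-41770) = 738201210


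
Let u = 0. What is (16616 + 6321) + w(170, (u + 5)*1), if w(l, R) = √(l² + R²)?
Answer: 22937 + 5*√1157 ≈ 23107.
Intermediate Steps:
w(l, R) = √(R² + l²)
(16616 + 6321) + w(170, (u + 5)*1) = (16616 + 6321) + √(((0 + 5)*1)² + 170²) = 22937 + √((5*1)² + 28900) = 22937 + √(5² + 28900) = 22937 + √(25 + 28900) = 22937 + √28925 = 22937 + 5*√1157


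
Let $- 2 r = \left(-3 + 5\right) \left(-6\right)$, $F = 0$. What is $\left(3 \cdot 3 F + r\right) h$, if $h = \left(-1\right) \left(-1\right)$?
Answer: $6$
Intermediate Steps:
$h = 1$
$r = 6$ ($r = - \frac{\left(-3 + 5\right) \left(-6\right)}{2} = - \frac{2 \left(-6\right)}{2} = \left(- \frac{1}{2}\right) \left(-12\right) = 6$)
$\left(3 \cdot 3 F + r\right) h = \left(3 \cdot 3 \cdot 0 + 6\right) 1 = \left(9 \cdot 0 + 6\right) 1 = \left(0 + 6\right) 1 = 6 \cdot 1 = 6$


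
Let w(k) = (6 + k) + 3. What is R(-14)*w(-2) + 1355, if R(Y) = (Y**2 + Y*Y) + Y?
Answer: 4001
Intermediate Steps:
R(Y) = Y + 2*Y**2 (R(Y) = (Y**2 + Y**2) + Y = 2*Y**2 + Y = Y + 2*Y**2)
w(k) = 9 + k
R(-14)*w(-2) + 1355 = (-14*(1 + 2*(-14)))*(9 - 2) + 1355 = -14*(1 - 28)*7 + 1355 = -14*(-27)*7 + 1355 = 378*7 + 1355 = 2646 + 1355 = 4001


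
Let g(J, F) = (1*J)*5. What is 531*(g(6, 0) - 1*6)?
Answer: 12744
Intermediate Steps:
g(J, F) = 5*J (g(J, F) = J*5 = 5*J)
531*(g(6, 0) - 1*6) = 531*(5*6 - 1*6) = 531*(30 - 6) = 531*24 = 12744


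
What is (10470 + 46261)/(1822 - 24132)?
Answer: -56731/22310 ≈ -2.5429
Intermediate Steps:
(10470 + 46261)/(1822 - 24132) = 56731/(-22310) = 56731*(-1/22310) = -56731/22310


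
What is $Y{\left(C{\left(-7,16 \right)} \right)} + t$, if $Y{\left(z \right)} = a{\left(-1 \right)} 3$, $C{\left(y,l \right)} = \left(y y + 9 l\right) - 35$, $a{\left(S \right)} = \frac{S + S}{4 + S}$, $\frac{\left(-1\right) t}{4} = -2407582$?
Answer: $9630326$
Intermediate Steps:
$t = 9630328$ ($t = \left(-4\right) \left(-2407582\right) = 9630328$)
$a{\left(S \right)} = \frac{2 S}{4 + S}$
$C{\left(y,l \right)} = -35 + y^{2} + 9 l$ ($C{\left(y,l \right)} = \left(y^{2} + 9 l\right) - 35 = -35 + y^{2} + 9 l$)
$Y{\left(z \right)} = -2$ ($Y{\left(z \right)} = 2 \left(-1\right) \frac{1}{4 - 1} \cdot 3 = 2 \left(-1\right) \frac{1}{3} \cdot 3 = \left(- \frac{2}{3}\right) 3 = -2$)
$Y{\left(C{\left(-7,16 \right)} \right)} + t = -2 + 9630328 = 9630326$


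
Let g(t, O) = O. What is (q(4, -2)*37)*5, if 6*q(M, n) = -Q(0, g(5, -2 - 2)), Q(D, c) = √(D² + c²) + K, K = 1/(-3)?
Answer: -2035/18 ≈ -113.06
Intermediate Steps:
K = -⅓ ≈ -0.33333
Q(D, c) = -⅓ + √(D² + c²) (Q(D, c) = √(D² + c²) - ⅓ = -⅓ + √(D² + c²))
q(M, n) = -11/18 (q(M, n) = (-(-⅓ + √(0² + (-2 - 2)²)))/6 = (-(-⅓ + √(0 + (-4)²)))/6 = (-(-⅓ + √(0 + 16)))/6 = (-(-⅓ + √16))/6 = (-(-⅓ + 4))/6 = (-1*11/3)/6 = (⅙)*(-11/3) = -11/18)
(q(4, -2)*37)*5 = -11/18*37*5 = -407/18*5 = -2035/18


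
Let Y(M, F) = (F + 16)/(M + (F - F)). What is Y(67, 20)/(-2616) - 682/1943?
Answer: -148763/423574 ≈ -0.35121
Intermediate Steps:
Y(M, F) = (16 + F)/M (Y(M, F) = (16 + F)/(M + 0) = (16 + F)/M)
Y(67, 20)/(-2616) - 682/1943 = ((16 + 20)/67)/(-2616) - 682/1943 = ((1/67)*36)*(-1/2616) - 682*1/1943 = (36/67)*(-1/2616) - 682/1943 = -3/14606 - 682/1943 = -148763/423574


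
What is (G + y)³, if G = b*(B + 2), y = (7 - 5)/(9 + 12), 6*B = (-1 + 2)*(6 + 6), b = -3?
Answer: -15625000/9261 ≈ -1687.2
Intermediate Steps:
B = 2 (B = ((-1 + 2)*(6 + 6))/6 = (1*12)/6 = (⅙)*12 = 2)
y = 2/21 ≈ 0.095238
G = -12 (G = -3*(2 + 2) = -3*4 = -12)
(G + y)³ = (-12 + 2/21)³ = (-250/21)³ = -15625000/9261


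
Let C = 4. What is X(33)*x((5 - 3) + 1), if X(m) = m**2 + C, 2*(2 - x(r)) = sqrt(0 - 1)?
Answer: 2186 - 1093*I/2 ≈ 2186.0 - 546.5*I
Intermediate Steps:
x(r) = 2 - I/2 (x(r) = 2 - sqrt(0 - 1)/2 = 2 - I/2)
X(m) = 4 + m**2 (X(m) = m**2 + 4 = 4 + m**2)
X(33)*x((5 - 3) + 1) = (4 + 33**2)*(2 - I/2) = (4 + 1089)*(2 - I/2) = 1093*(2 - I/2) = 2186 - 1093*I/2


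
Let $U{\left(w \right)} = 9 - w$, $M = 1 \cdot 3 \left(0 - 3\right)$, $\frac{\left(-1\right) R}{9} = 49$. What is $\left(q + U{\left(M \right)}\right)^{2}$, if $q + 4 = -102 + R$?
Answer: $279841$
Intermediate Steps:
$R = -441$ ($R = \left(-9\right) 49 = -441$)
$M = -9$ ($M = 3 \left(-3\right) = -9$)
$q = -547$ ($q = -4 - 543 = -547$)
$\left(q + U{\left(M \right)}\right)^{2} = \left(-547 + \left(9 - -9\right)\right)^{2} = \left(-547 + \left(9 + 9\right)\right)^{2} = \left(-547 + 18\right)^{2} = \left(-529\right)^{2} = 279841$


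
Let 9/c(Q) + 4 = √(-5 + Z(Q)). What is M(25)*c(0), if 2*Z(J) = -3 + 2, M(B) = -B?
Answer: 1800/43 + 225*I*√22/43 ≈ 41.86 + 24.543*I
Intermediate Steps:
Z(J) = -½ (Z(J) = (-3 + 2)/2 = (½)*(-1) = -½)
c(Q) = 9/(-4 + I*√22/2) (c(Q) = 9/(-4 + √(-5 - ½)) = 9/(-4 + √(-11/2)) = 9/(-4 + I*√22/2))
M(25)*c(0) = (-1*25)*(-72/43 - 9*I*√22/43) = -25*(-72/43 - 9*I*√22/43) = 1800/43 + 225*I*√22/43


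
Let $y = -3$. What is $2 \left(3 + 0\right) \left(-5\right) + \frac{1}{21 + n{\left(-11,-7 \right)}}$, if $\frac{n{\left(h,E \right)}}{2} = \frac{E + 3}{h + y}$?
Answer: $- \frac{4523}{151} \approx -29.954$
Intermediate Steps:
$n{\left(h,E \right)} = \frac{2 \left(3 + E\right)}{-3 + h}$ ($n{\left(h,E \right)} = 2 \frac{E + 3}{h - 3} = 2 \frac{3 + E}{-3 + h} = \frac{2 \left(3 + E\right)}{-3 + h}$)
$2 \left(3 + 0\right) \left(-5\right) + \frac{1}{21 + n{\left(-11,-7 \right)}} = 2 \left(3 + 0\right) \left(-5\right) + \frac{1}{21 + \frac{2 \left(3 - 7\right)}{-3 - 11}} = 2 \cdot 3 \left(-5\right) + \frac{1}{21 + 2 \frac{1}{-14} \left(-4\right)} = 6 \left(-5\right) + \frac{1}{21 + 2 \left(- \frac{1}{14}\right) \left(-4\right)} = -30 + \frac{1}{21 + \frac{4}{7}} = -30 + \frac{1}{\frac{151}{7}} = -30 + \frac{7}{151} = - \frac{4523}{151}$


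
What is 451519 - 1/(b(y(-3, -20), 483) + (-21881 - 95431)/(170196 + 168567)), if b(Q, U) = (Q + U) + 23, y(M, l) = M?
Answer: 25628290118600/56760159 ≈ 4.5152e+5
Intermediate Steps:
b(Q, U) = 23 + Q + U
451519 - 1/(b(y(-3, -20), 483) + (-21881 - 95431)/(170196 + 168567)) = 451519 - 1/((23 - 3 + 483) + (-21881 - 95431)/(170196 + 168567)) = 451519 - 1/(503 - 117312/338763) = 451519 - 1/(503 - 117312*1/338763) = 451519 - 1/(503 - 39104/112921) = 451519 - 1/56760159/112921 = 451519 - 1*112921/56760159 = 451519 - 112921/56760159 = 25628290118600/56760159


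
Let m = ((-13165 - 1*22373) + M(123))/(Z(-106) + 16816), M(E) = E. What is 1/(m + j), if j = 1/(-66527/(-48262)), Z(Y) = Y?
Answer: -74111078/103306379 ≈ -0.71739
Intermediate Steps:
j = 48262/66527 (j = 1/(-66527*(-1/48262)) = 1/(66527/48262) = 48262/66527 ≈ 0.72545)
m = -2361/1114 (m = ((-13165 - 1*22373) + 123)/(-106 + 16816) = ((-13165 - 22373) + 123)/16710 = (-35538 + 123)*(1/16710) = -35415*1/16710 = -2361/1114 ≈ -2.1194)
1/(m + j) = 1/(-2361/1114 + 48262/66527) = 1/(-103306379/74111078) = -74111078/103306379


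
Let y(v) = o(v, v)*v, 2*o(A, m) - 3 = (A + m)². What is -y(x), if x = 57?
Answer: -740943/2 ≈ -3.7047e+5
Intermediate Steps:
o(A, m) = 3/2 + (A + m)²/2
y(v) = v*(3/2 + 2*v²) (y(v) = (3/2 + (v + v)²/2)*v = (3/2 + (2*v)²/2)*v = (3/2 + (4*v²)/2)*v = (3/2 + 2*v²)*v = v*(3/2 + 2*v²))
-y(x) = -57*(3 + 4*57²)/2 = -57*(3 + 4*3249)/2 = -57*(3 + 12996)/2 = -57*12999/2 = -1*740943/2 = -740943/2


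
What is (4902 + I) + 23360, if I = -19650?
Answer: 8612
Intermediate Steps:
(4902 + I) + 23360 = (4902 - 19650) + 23360 = -14748 + 23360 = 8612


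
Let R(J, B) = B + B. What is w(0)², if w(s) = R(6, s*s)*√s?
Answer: 0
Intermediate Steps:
R(J, B) = 2*B
w(s) = 2*s^(5/2) (w(s) = (2*(s*s))*√s = (2*s²)*√s = 2*s^(5/2))
w(0)² = (2*0^(5/2))² = (2*0)² = 0² = 0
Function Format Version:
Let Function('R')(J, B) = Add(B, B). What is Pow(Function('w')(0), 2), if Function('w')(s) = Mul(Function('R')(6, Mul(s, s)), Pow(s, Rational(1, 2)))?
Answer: 0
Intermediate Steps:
Function('R')(J, B) = Mul(2, B)
Function('w')(s) = Mul(2, Pow(s, Rational(5, 2))) (Function('w')(s) = Mul(Mul(2, Mul(s, s)), Pow(s, Rational(1, 2))) = Mul(Mul(2, Pow(s, 2)), Pow(s, Rational(1, 2))) = Mul(2, Pow(s, Rational(5, 2))))
Pow(Function('w')(0), 2) = Pow(Mul(2, Pow(0, Rational(5, 2))), 2) = Pow(Mul(2, 0), 2) = Pow(0, 2) = 0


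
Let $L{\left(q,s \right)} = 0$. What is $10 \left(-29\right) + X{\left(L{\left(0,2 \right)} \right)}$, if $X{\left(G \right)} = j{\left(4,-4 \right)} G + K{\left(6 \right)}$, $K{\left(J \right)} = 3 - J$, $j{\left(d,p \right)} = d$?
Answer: $-293$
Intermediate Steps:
$X{\left(G \right)} = -3 + 4 G$ ($X{\left(G \right)} = 4 G + \left(3 - 6\right) = 4 G - 3 = -3 + 4 G$)
$10 \left(-29\right) + X{\left(L{\left(0,2 \right)} \right)} = 10 \left(-29\right) + \left(-3 + 4 \cdot 0\right) = -290 + \left(-3 + 0\right) = -290 - 3 = -293$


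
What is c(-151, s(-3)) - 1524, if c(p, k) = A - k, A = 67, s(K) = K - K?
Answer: -1457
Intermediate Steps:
s(K) = 0
c(p, k) = 67 - k
c(-151, s(-3)) - 1524 = (67 - 1*0) - 1524 = (67 + 0) - 1524 = 67 - 1524 = -1457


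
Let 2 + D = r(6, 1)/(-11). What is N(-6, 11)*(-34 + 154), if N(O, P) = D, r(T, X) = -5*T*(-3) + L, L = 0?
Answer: -13440/11 ≈ -1221.8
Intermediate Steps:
r(T, X) = 15*T (r(T, X) = -5*T*(-3) + 0 = 15*T + 0 = 15*T)
D = -112/11 (D = -2 + (15*6)/(-11) = -2 + 90*(-1/11) = -2 - 90/11 = -112/11 ≈ -10.182)
N(O, P) = -112/11
N(-6, 11)*(-34 + 154) = -112*(-34 + 154)/11 = -112/11*120 = -13440/11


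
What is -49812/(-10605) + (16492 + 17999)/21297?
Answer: 22644813/3584995 ≈ 6.3166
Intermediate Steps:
-49812/(-10605) + (16492 + 17999)/21297 = -49812*(-1/10605) + 34491*(1/21297) = 2372/505 + 11497/7099 = 22644813/3584995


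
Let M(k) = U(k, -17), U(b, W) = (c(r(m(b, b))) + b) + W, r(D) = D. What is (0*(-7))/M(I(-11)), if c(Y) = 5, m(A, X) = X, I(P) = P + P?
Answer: 0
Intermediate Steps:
I(P) = 2*P
U(b, W) = 5 + W + b (U(b, W) = (5 + b) + W = 5 + W + b)
M(k) = -12 + k (M(k) = 5 - 17 + k = -12 + k)
(0*(-7))/M(I(-11)) = (0*(-7))/(-12 + 2*(-11)) = 0/(-12 - 22) = 0/(-34) = 0*(-1/34) = 0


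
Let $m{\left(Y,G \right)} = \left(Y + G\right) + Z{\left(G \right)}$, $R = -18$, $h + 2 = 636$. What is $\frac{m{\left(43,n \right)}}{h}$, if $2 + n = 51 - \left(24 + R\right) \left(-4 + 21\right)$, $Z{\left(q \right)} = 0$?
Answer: $- \frac{5}{317} \approx -0.015773$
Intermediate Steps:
$h = 634$ ($h = -2 + 636 = 634$)
$n = -53$ ($n = -2 + \left(51 - \left(24 - 18\right) \left(-4 + 21\right)\right) = -2 + \left(51 - 6 \cdot 17\right) = -2 + \left(51 - 102\right) = -2 - 51 = -53$)
$m{\left(Y,G \right)} = G + Y$ ($m{\left(Y,G \right)} = \left(Y + G\right) + 0 = \left(G + Y\right) + 0 = G + Y$)
$\frac{m{\left(43,n \right)}}{h} = \frac{-53 + 43}{634} = \left(-10\right) \frac{1}{634} = - \frac{5}{317}$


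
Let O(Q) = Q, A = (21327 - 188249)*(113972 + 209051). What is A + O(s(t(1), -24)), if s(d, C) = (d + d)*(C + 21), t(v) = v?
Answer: -53919645212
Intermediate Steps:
s(d, C) = 2*d*(21 + C) (s(d, C) = (2*d)*(21 + C) = 2*d*(21 + C))
A = -53919645206 (A = -166922*323023 = -53919645206)
A + O(s(t(1), -24)) = -53919645206 + 2*1*(21 - 24) = -53919645206 + 2*1*(-3) = -53919645206 - 6 = -53919645212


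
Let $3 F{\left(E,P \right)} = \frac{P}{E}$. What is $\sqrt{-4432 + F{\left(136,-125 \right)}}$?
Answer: $\frac{i \sqrt{184454862}}{204} \approx 66.576 i$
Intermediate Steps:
$F{\left(E,P \right)} = \frac{P}{3 E}$ ($F{\left(E,P \right)} = \frac{P \frac{1}{E}}{3} = \frac{P}{3 E}$)
$\sqrt{-4432 + F{\left(136,-125 \right)}} = \sqrt{-4432 + \frac{1}{3} \left(-125\right) \frac{1}{136}} = \sqrt{-4432 - \frac{125}{408}} = \sqrt{- \frac{1808381}{408}} = \frac{i \sqrt{184454862}}{204}$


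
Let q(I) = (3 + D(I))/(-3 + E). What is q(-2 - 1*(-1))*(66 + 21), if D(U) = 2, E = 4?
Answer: 435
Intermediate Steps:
q(I) = 5 (q(I) = (3 + 2)/(-3 + 4) = 5/1 = 5*1 = 5)
q(-2 - 1*(-1))*(66 + 21) = 5*(66 + 21) = 5*87 = 435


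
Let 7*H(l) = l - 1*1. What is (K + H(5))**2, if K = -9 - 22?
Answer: 45369/49 ≈ 925.90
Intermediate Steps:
H(l) = -1/7 + l/7 (H(l) = (l - 1*1)/7 = (l - 1)/7 = (-1 + l)/7 = -1/7 + l/7)
K = -31
(K + H(5))**2 = (-31 + (-1/7 + (1/7)*5))**2 = (-31 + (-1/7 + 5/7))**2 = (-31 + 4/7)**2 = (-213/7)**2 = 45369/49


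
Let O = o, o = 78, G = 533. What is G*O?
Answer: 41574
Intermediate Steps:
O = 78
G*O = 533*78 = 41574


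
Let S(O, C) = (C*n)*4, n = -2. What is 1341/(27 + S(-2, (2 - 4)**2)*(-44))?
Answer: 1341/1435 ≈ 0.93449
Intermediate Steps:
S(O, C) = -8*C (S(O, C) = (C*(-2))*4 = -2*C*4 = -8*C)
1341/(27 + S(-2, (2 - 4)**2)*(-44)) = 1341/(27 - 8*(2 - 4)**2*(-44)) = 1341/(27 - 8*(-2)**2*(-44)) = 1341/(27 - 8*4*(-44)) = 1341/(27 - 32*(-44)) = 1341/(27 + 1408) = 1341/1435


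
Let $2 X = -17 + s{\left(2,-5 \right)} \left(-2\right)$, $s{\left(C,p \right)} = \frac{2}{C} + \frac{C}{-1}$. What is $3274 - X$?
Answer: $\frac{6563}{2} \approx 3281.5$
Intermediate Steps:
$s{\left(C,p \right)} = - C + \frac{2}{C}$ ($s{\left(C,p \right)} = \frac{2}{C} + C \left(-1\right) = \frac{2}{C} - C = - C + \frac{2}{C}$)
$X = - \frac{15}{2}$ ($X = \frac{-17 + \left(\left(-1\right) 2 + \frac{2}{2}\right) \left(-2\right)}{2} = \frac{-17 + \left(-2 + 2 \cdot \frac{1}{2}\right) \left(-2\right)}{2} = \frac{-17 + \left(-2 + 1\right) \left(-2\right)}{2} = \frac{-17 - -2}{2} = \frac{-17 + 2}{2} = \frac{1}{2} \left(-15\right) = - \frac{15}{2} \approx -7.5$)
$3274 - X = 3274 - - \frac{15}{2} = 3274 + \frac{15}{2} = \frac{6563}{2}$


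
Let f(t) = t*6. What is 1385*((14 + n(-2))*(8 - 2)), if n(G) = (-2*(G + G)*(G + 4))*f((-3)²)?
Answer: 7296180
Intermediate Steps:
f(t) = 6*t
n(G) = -216*G*(4 + G) (n(G) = (-2*(G + G)*(G + 4))*(6*(-3)²) = (-2*2*G*(4 + G))*(6*9) = -4*G*(4 + G)*54 = -216*G*(4 + G))
1385*((14 + n(-2))*(8 - 2)) = 1385*((14 - 216*(-2)*(4 - 2))*(8 - 2)) = 1385*((14 - 216*(-2)*2)*6) = 1385*((14 + 864)*6) = 1385*(878*6) = 1385*5268 = 7296180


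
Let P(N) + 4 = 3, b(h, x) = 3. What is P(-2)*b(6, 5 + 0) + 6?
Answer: 3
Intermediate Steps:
P(N) = -1 (P(N) = -4 + 3 = -1)
P(-2)*b(6, 5 + 0) + 6 = -1*3 + 6 = -3 + 6 = 3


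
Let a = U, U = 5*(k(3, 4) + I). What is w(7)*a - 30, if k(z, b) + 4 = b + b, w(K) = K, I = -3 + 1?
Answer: 40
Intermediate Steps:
I = -2
k(z, b) = -4 + 2*b (k(z, b) = -4 + (b + b) = -4 + 2*b)
U = 10 (U = 5*((-4 + 2*4) - 2) = 5*((-4 + 8) - 2) = 5*(4 - 2) = 5*2 = 10)
a = 10
w(7)*a - 30 = 7*10 - 30 = 70 - 30 = 40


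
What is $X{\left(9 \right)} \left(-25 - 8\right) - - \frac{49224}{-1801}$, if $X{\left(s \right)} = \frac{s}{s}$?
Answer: $- \frac{108657}{1801} \approx -60.331$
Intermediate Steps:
$X{\left(s \right)} = 1$
$X{\left(9 \right)} \left(-25 - 8\right) - - \frac{49224}{-1801} = 1 \left(-25 - 8\right) - - \frac{49224}{-1801} = 1 \left(-33\right) - \left(-49224\right) \left(- \frac{1}{1801}\right) = -33 - \frac{49224}{1801} = - \frac{108657}{1801}$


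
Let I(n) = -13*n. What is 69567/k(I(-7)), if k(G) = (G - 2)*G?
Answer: 69567/8099 ≈ 8.5896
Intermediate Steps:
k(G) = G*(-2 + G) (k(G) = (-2 + G)*G = G*(-2 + G))
69567/k(I(-7)) = 69567/(((-13*(-7))*(-2 - 13*(-7)))) = 69567/((91*(-2 + 91))) = 69567/((91*89)) = 69567/8099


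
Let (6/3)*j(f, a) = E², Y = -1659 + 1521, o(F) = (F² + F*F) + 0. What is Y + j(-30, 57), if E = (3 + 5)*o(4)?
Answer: 32630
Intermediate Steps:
o(F) = 2*F² (o(F) = (F² + F²) + 0 = 2*F² + 0 = 2*F²)
E = 256 (E = (3 + 5)*(2*4²) = 8*(2*16) = 8*32 = 256)
Y = -138
j(f, a) = 32768 (j(f, a) = (½)*256² = (½)*65536 = 32768)
Y + j(-30, 57) = -138 + 32768 = 32630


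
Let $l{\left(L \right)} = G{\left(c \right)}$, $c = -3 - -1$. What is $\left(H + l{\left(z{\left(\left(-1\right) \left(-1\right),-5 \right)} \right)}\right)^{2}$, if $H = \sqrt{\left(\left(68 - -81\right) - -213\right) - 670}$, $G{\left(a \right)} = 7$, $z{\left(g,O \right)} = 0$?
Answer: $-259 + 28 i \sqrt{77} \approx -259.0 + 245.7 i$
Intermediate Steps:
$c = -2$ ($c = -3 + 1 = -2$)
$l{\left(L \right)} = 7$
$H = 2 i \sqrt{77}$ ($H = \sqrt{\left(\left(68 + 81\right) + 213\right) - 670} = \sqrt{\left(149 + 213\right) - 670} = \sqrt{362 - 670} = \sqrt{-308} = 2 i \sqrt{77} \approx 17.55 i$)
$\left(H + l{\left(z{\left(\left(-1\right) \left(-1\right),-5 \right)} \right)}\right)^{2} = \left(2 i \sqrt{77} + 7\right)^{2} = \left(7 + 2 i \sqrt{77}\right)^{2}$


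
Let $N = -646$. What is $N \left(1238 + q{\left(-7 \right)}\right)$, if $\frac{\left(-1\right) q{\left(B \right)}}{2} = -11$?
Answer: $-813960$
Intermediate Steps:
$q{\left(B \right)} = 22$ ($q{\left(B \right)} = \left(-2\right) \left(-11\right) = 22$)
$N \left(1238 + q{\left(-7 \right)}\right) = - 646 \left(1238 + 22\right) = \left(-646\right) 1260 = -813960$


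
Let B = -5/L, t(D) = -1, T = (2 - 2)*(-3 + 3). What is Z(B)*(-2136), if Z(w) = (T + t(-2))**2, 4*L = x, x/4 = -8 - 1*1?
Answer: -2136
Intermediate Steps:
x = -36 (x = 4*(-8 - 1*1) = 4*(-8 - 1) = 4*(-9) = -36)
L = -9 (L = (1/4)*(-36) = -9)
T = 0 (T = 0*0 = 0)
B = 5/9 (B = -5/(-9) = -5*(-1/9) = 5/9 ≈ 0.55556)
Z(w) = 1 (Z(w) = (0 - 1)**2 = (-1)**2 = 1)
Z(B)*(-2136) = 1*(-2136) = -2136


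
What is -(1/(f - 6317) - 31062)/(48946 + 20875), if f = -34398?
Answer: 1264689331/2842762015 ≈ 0.44488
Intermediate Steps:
-(1/(f - 6317) - 31062)/(48946 + 20875) = -(1/(-34398 - 6317) - 31062)/(48946 + 20875) = -(1/(-40715) - 31062)/69821 = -(-1/40715 - 31062)/69821 = -(-1264689331)/(40715*69821) = -1*(-1264689331/2842762015) = 1264689331/2842762015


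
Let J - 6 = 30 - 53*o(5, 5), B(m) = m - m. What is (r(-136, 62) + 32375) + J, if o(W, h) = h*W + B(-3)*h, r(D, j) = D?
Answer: 30950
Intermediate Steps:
B(m) = 0
o(W, h) = W*h (o(W, h) = h*W + 0*h = W*h + 0 = W*h)
J = -1289 (J = 6 + (30 - 265*5) = 6 + (30 - 53*25) = 6 + (30 - 1325) = 6 - 1295 = -1289)
(r(-136, 62) + 32375) + J = (-136 + 32375) - 1289 = 32239 - 1289 = 30950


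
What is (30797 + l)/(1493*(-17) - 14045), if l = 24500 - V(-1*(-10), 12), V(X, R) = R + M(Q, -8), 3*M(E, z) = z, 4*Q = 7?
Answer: -165863/118278 ≈ -1.4023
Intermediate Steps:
Q = 7/4 (Q = (¼)*7 = 7/4 ≈ 1.7500)
M(E, z) = z/3
V(X, R) = -8/3 + R (V(X, R) = R + (⅓)*(-8) = R - 8/3 = -8/3 + R)
l = 73472/3 (l = 24500 - (-8/3 + 12) = 24500 - 1*28/3 = 24500 - 28/3 = 73472/3 ≈ 24491.)
(30797 + l)/(1493*(-17) - 14045) = (30797 + 73472/3)/(1493*(-17) - 14045) = 165863/(3*(-25381 - 14045)) = (165863/3)/(-39426) = (165863/3)*(-1/39426) = -165863/118278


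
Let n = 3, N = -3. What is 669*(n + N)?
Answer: 0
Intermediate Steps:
669*(n + N) = 669*(3 - 3) = 669*0 = 0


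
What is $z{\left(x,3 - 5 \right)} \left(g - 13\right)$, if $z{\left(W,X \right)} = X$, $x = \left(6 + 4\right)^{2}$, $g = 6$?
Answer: $14$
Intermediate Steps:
$x = 100$ ($x = 10^{2} = 100$)
$z{\left(x,3 - 5 \right)} \left(g - 13\right) = \left(3 - 5\right) \left(6 - 13\right) = \left(3 - 5\right) \left(-7\right) = \left(-2\right) \left(-7\right) = 14$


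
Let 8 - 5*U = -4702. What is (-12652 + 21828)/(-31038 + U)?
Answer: -1147/3762 ≈ -0.30489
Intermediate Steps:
U = 942 (U = 8/5 - 1/5*(-4702) = 8/5 + 4702/5 = 942)
(-12652 + 21828)/(-31038 + U) = (-12652 + 21828)/(-31038 + 942) = 9176/(-30096) = 9176*(-1/30096) = -1147/3762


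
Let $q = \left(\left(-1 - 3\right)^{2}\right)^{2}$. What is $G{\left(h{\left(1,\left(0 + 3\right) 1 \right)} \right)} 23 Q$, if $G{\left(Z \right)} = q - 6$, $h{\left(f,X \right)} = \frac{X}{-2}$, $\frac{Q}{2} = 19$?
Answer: $218500$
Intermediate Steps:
$Q = 38$ ($Q = 2 \cdot 19 = 38$)
$q = 256$ ($q = \left(\left(-4\right)^{2}\right)^{2} = 16^{2} = 256$)
$h{\left(f,X \right)} = - \frac{X}{2}$ ($h{\left(f,X \right)} = X \left(- \frac{1}{2}\right) = - \frac{X}{2}$)
$G{\left(Z \right)} = 250$ ($G{\left(Z \right)} = 256 - 6 = 250$)
$G{\left(h{\left(1,\left(0 + 3\right) 1 \right)} \right)} 23 Q = 250 \cdot 23 \cdot 38 = 5750 \cdot 38 = 218500$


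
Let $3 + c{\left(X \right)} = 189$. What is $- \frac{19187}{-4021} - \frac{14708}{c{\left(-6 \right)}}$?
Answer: $- \frac{27786043}{373953} \approx -74.304$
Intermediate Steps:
$c{\left(X \right)} = 186$ ($c{\left(X \right)} = -3 + 189 = 186$)
$- \frac{19187}{-4021} - \frac{14708}{c{\left(-6 \right)}} = - \frac{19187}{-4021} - \frac{14708}{186} = \left(-19187\right) \left(- \frac{1}{4021}\right) - \frac{7354}{93} = \frac{19187}{4021} - \frac{7354}{93} = - \frac{27786043}{373953}$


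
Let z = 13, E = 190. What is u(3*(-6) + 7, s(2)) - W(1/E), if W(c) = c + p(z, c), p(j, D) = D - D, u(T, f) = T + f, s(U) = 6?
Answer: -951/190 ≈ -5.0053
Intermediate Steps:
p(j, D) = 0
W(c) = c (W(c) = c + 0 = c)
u(3*(-6) + 7, s(2)) - W(1/E) = ((3*(-6) + 7) + 6) - 1/190 = ((-18 + 7) + 6) - 1*1/190 = (-11 + 6) - 1/190 = -5 - 1/190 = -951/190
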